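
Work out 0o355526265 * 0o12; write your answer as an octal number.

Multiply each base-8 digit by 10, carrying:
  5×10 = 50 → write 2 carry 6
  6×10+6 = 66 → write 2 carry 8
  2×10+8 = 28 → write 4 carry 3
  6×10+3 = 63 → write 7 carry 7
  2×10+7 = 27 → write 3 carry 3
  5×10+3 = 53 → write 5 carry 6
  5×10+6 = 56 → write 0 carry 7
  5×10+7 = 57 → write 1 carry 7
  3×10+7 = 37 → write 5 carry 4
  remaining carry: 4

0o4510537422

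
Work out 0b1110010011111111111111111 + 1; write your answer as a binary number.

The trailing 17 digits are 1 (max in base 2), so adding 1 cascades: they roll to 0 and the next digit up increments.

0b1110010100000000000000000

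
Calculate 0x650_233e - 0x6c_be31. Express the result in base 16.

0x5e3650d

Subtract column by column in base 16:
  e-1 → d
  3-3 → 0
  3-e → 5 (borrow)
  2-b-1 → 6 (borrow)
  0-c-1 → 3 (borrow)
  5-6-1 → e (borrow)
  6-0-1 → 5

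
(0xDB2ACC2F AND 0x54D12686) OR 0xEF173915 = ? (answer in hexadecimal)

0xDB2ACC2F AND 0x54D12686 = 0x50000406.
Then OR with 0xEF173915.

0xFF173D17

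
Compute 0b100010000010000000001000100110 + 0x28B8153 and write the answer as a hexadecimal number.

0x24938379

0b100010000010000000001000100110 = 0x22080226 in hexadecimal.
Add column by column in base 16, right to left:
  6+3 = 9
  2+5 = 7
  2+1 = 3
  0+8 = 8
  8+B = 3 carry 1
  0+8+1 = 9
  2+2 = 4
  2+0 = 2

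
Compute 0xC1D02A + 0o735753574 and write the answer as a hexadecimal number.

0x839A7A6

0o735753574 = 0x777D77C in hexadecimal.
Add column by column in base 16, right to left:
  A+C = 6 carry 1
  2+7+1 = A
  0+7 = 7
  D+D = A carry 1
  1+7+1 = 9
  C+7 = 3 carry 1
  0+7+1 = 8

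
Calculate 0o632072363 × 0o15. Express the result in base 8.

0o12323370127

Multiply each base-8 digit by 13, carrying:
  3×13 = 39 → write 7 carry 4
  6×13+4 = 82 → write 2 carry 10
  3×13+10 = 49 → write 1 carry 6
  2×13+6 = 32 → write 0 carry 4
  7×13+4 = 95 → write 7 carry 11
  0×13+11 = 11 → write 3 carry 1
  2×13+1 = 27 → write 3 carry 3
  3×13+3 = 42 → write 2 carry 5
  6×13+5 = 83 → write 3 carry 10
  remaining carry: 12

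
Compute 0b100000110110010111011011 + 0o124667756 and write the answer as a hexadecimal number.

0x1D6D5C9

0b100000110110010111011011 = 0x8365DB in hexadecimal.
0o124667756 = 0x1536FEE in hexadecimal.
Add column by column in base 16, right to left:
  B+E = 9 carry 1
  D+E+1 = C carry 1
  5+F+1 = 5 carry 1
  6+6+1 = D
  3+3 = 6
  8+5 = D
  0+1 = 1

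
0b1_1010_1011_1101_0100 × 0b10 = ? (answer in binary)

0b110101011110101000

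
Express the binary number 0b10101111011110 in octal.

Group the bits in threes: 010 101 111 011 110 → 25736.

0o25736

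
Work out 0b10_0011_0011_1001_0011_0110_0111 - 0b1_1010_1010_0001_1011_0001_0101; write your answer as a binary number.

0b100010010111100001010010

Subtract column by column in base 2:
  1-1 → 0
  1-0 → 1
  1-1 → 0
  0-0 → 0
  0-1 → 1 (borrow)
  1-0-1 → 0
  1-0 → 1
  0-0 → 0
  1-1 → 0
  1-1 → 0
  0-0 → 0
  0-1 → 1 (borrow)
  1-1-1 → 1 (borrow)
  0-0-1 → 1 (borrow)
  0-0-1 → 1 (borrow)
  1-0-1 → 0
  1-0 → 1
  1-1 → 0
  0-0 → 0
  0-1 → 1 (borrow)
  1-0-1 → 0
  1-1 → 0
  0-0 → 0
  0-1 → 1 (borrow)
  0-1-1 → 0 (borrow)
  1-0-1 → 0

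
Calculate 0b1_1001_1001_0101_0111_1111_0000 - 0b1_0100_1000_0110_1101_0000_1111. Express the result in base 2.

0b10100001110101011100001

Subtract column by column in base 2:
  0-1 → 1 (borrow)
  0-1-1 → 0 (borrow)
  0-1-1 → 0 (borrow)
  0-1-1 → 0 (borrow)
  1-0-1 → 0
  1-0 → 1
  1-0 → 1
  1-0 → 1
  1-1 → 0
  1-0 → 1
  1-1 → 0
  0-1 → 1 (borrow)
  1-0-1 → 0
  0-1 → 1 (borrow)
  1-1-1 → 1 (borrow)
  0-0-1 → 1 (borrow)
  1-0-1 → 0
  0-0 → 0
  0-0 → 0
  1-1 → 0
  1-0 → 1
  0-0 → 0
  0-1 → 1 (borrow)
  1-0-1 → 0
  1-1 → 0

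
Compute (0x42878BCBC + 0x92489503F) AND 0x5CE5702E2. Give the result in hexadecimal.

0x54C0200E2

Add column by column in base 16, right to left:
  C+F = B carry 1
  B+3+1 = F
  C+0 = C
  B+5 = 0 carry 1
  8+9+1 = 2 carry 1
  7+8+1 = 0 carry 1
  8+4+1 = D
  2+2 = 4
  4+9 = D
Sum = 0xD4D020CFB; now AND with 0x5CE5702E2:
  D&5=5, 4&C=4, D&E=C, 0&5=0, 2&7=2, 0&0=0, C&2=0, F&E=E, B&2=2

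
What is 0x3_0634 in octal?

0o603064

Expand each hex digit to 4 bits: 3=0011 0=0000 6=0110 3=0011 4=0100.
Group the bits in threes: 110 000 011 000 110 100 → 603064.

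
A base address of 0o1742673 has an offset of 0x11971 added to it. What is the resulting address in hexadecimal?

0o1742673 = 0x7c5bb in hexadecimal.
Add column by column in base 16, right to left:
  b+1 = c
  b+7 = 2 carry 1
  5+9+1 = f
  c+1 = d
  7+1 = 8

0x8df2c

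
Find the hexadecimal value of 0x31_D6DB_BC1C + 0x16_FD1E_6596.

Add column by column in base 16, right to left:
  C+6 = 2 carry 1
  1+9+1 = B
  C+5 = 1 carry 1
  B+6+1 = 2 carry 1
  B+E+1 = A carry 1
  D+1+1 = F
  6+D = 3 carry 1
  D+F+1 = D carry 1
  1+6+1 = 8
  3+1 = 4

0x48D3FA21B2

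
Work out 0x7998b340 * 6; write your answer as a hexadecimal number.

0x2d9943380

Multiply each base-16 digit by 6, carrying:
  0×6 = 0 → write 0
  4×6 = 24 → write 8 carry 1
  3×6+1 = 19 → write 3 carry 1
  b×6+1 = 67 → write 3 carry 4
  8×6+4 = 52 → write 4 carry 3
  9×6+3 = 57 → write 9 carry 3
  9×6+3 = 57 → write 9 carry 3
  7×6+3 = 45 → write d carry 2
  remaining carry: 2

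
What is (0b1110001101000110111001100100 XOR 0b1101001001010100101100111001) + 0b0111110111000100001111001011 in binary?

0b1010111011010110100100101000

First 0b1110001101000110111001100100 XOR 0b1101001001010100101100111001 = 0b0011000100010010010101011101.
Add column by column in base 2, right to left:
  1+1 = 0 carry 1
  0+1+1 = 0 carry 1
  1+0+1 = 0 carry 1
  1+1+1 = 1 carry 1
  1+0+1 = 0 carry 1
  0+0+1 = 1
  1+1 = 0 carry 1
  0+1+1 = 0 carry 1
  1+1+1 = 1 carry 1
  0+1+1 = 0 carry 1
  1+0+1 = 0 carry 1
  0+0+1 = 1
  0+0 = 0
  1+0 = 1
  0+1 = 1
  0+0 = 0
  1+0 = 1
  0+0 = 0
  0+1 = 1
  0+1 = 1
  1+1 = 0 carry 1
  0+0+1 = 1
  0+1 = 1
  0+1 = 1
  1+1 = 0 carry 1
  1+1+1 = 1 carry 1
  0+1+1 = 0 carry 1
  final carry 1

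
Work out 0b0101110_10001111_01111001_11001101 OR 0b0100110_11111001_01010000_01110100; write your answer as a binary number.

OR bit by bit (1 where either bit is 1):
  0101110100011110111100111001101
| 0100110111110010101000001110100
= 0101110111111110111100111111101

0b0101110111111110111100111111101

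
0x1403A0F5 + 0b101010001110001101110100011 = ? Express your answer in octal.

0o3122536230

0x1403A0F5 = 0o2400720365 in octal.
0b101010001110001101110100011 = 0o521615643 in octal.
Add column by column in base 8, right to left:
  5+3 = 0 carry 1
  6+4+1 = 3 carry 1
  3+6+1 = 2 carry 1
  0+5+1 = 6
  2+1 = 3
  7+6 = 5 carry 1
  0+1+1 = 2
  0+2 = 2
  4+5 = 1 carry 1
  2+0+1 = 3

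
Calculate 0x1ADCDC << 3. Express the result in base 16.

3 bits is not a whole number of base-16 digits; in binary: 110101101110011011100 << 3 = 110101101110011011100000.

0xD6E6E0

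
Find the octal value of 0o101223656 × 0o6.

Multiply each base-8 digit by 6, carrying:
  6×6 = 36 → write 4 carry 4
  5×6+4 = 34 → write 2 carry 4
  6×6+4 = 40 → write 0 carry 5
  3×6+5 = 23 → write 7 carry 2
  2×6+2 = 14 → write 6 carry 1
  2×6+1 = 13 → write 5 carry 1
  1×6+1 = 7 → write 7
  0×6 = 0 → write 0
  1×6 = 6 → write 6

0o607567024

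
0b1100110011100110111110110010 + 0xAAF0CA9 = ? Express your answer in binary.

0b10111011111010111110001011011

0xAAF0CA9 = 0b1010101011110000110010101001 in binary.
Add column by column in base 2, right to left:
  0+1 = 1
  1+0 = 1
  0+0 = 0
  0+1 = 1
  1+0 = 1
  1+1 = 0 carry 1
  0+0+1 = 1
  1+1 = 0 carry 1
  1+0+1 = 0 carry 1
  1+0+1 = 0 carry 1
  1+1+1 = 1 carry 1
  1+1+1 = 1 carry 1
  0+0+1 = 1
  1+0 = 1
  1+0 = 1
  0+0 = 0
  0+1 = 1
  1+1 = 0 carry 1
  1+1+1 = 1 carry 1
  1+1+1 = 1 carry 1
  0+0+1 = 1
  0+1 = 1
  1+0 = 1
  1+1 = 0 carry 1
  0+0+1 = 1
  0+1 = 1
  1+0 = 1
  1+1 = 0 carry 1
  final carry 1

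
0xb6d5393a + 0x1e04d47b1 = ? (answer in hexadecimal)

0x2972280eb

Add column by column in base 16, right to left:
  a+1 = b
  3+b = e
  9+7 = 0 carry 1
  3+4+1 = 8
  5+d = 2 carry 1
  d+4+1 = 2 carry 1
  6+0+1 = 7
  b+e = 9 carry 1
  0+1+1 = 2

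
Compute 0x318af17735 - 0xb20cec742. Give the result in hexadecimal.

Subtract column by column in base 16:
  5-2 → 3
  3-4 → f (borrow)
  7-7-1 → f (borrow)
  7-c-1 → a (borrow)
  1-e-1 → 2 (borrow)
  f-c-1 → 2
  a-0 → a
  8-2 → 6
  1-b → 6 (borrow)
  3-0-1 → 2

0x266a22aff3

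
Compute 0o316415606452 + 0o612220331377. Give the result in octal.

0o1130636140051

Add column by column in base 8, right to left:
  2+7 = 1 carry 1
  5+7+1 = 5 carry 1
  4+3+1 = 0 carry 1
  6+1+1 = 0 carry 1
  0+3+1 = 4
  6+3 = 1 carry 1
  5+0+1 = 6
  1+2 = 3
  4+2 = 6
  6+2 = 0 carry 1
  1+1+1 = 3
  3+6 = 1 carry 1
  final carry 1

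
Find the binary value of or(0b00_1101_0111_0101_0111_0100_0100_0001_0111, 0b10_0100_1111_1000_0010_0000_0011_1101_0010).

0b1011011111110101110100011111010111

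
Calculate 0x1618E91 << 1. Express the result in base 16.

0x2C31D22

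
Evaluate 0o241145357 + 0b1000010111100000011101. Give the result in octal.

0o251441414

0b1000010111100000011101 = 0o10274035 in octal.
Add column by column in base 8, right to left:
  7+5 = 4 carry 1
  5+3+1 = 1 carry 1
  3+0+1 = 4
  5+4 = 1 carry 1
  4+7+1 = 4 carry 1
  1+2+1 = 4
  1+0 = 1
  4+1 = 5
  2+0 = 2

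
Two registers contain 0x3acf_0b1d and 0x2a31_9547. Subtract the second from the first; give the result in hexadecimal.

Subtract column by column in base 16:
  d-7 → 6
  1-4 → d (borrow)
  b-5-1 → 5
  0-9 → 7 (borrow)
  f-1-1 → d
  c-3 → 9
  a-a → 0
  3-2 → 1

0x109d75d6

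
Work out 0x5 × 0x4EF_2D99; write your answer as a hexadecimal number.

Multiply each base-16 digit by 5, carrying:
  9×5 = 45 → write D carry 2
  9×5+2 = 47 → write F carry 2
  D×5+2 = 67 → write 3 carry 4
  2×5+4 = 14 → write E
  F×5 = 75 → write B carry 4
  E×5+4 = 74 → write A carry 4
  4×5+4 = 24 → write 8 carry 1
  remaining carry: 1

0x18ABE3FD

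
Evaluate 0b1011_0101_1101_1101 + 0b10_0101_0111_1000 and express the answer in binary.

Add column by column in base 2, right to left:
  1+0 = 1
  0+0 = 0
  1+0 = 1
  1+1 = 0 carry 1
  1+1+1 = 1 carry 1
  0+1+1 = 0 carry 1
  1+1+1 = 1 carry 1
  1+0+1 = 0 carry 1
  1+1+1 = 1 carry 1
  0+0+1 = 1
  1+1 = 0 carry 1
  0+0+1 = 1
  1+0 = 1
  1+1 = 0 carry 1
  0+0+1 = 1
  1+0 = 1

0b1101101101010101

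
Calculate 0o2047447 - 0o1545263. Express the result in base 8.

0o302164

Subtract column by column in base 8:
  7-3 → 4
  4-6 → 6 (borrow)
  4-2-1 → 1
  7-5 → 2
  4-4 → 0
  0-5 → 3 (borrow)
  2-1-1 → 0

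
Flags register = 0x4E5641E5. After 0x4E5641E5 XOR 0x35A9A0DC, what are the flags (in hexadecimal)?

0x7BFFE139

XOR each hex digit independently (no carries):
  4^3=7, E^5=B, 5^A=F, 6^9=F, 4^A=E, 1^0=1, E^D=3, 5^C=9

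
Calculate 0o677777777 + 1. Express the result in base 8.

The trailing 8 digits are 7 (max in base 8), so adding 1 cascades: they roll to 0 and the next digit up increments.

0o700000000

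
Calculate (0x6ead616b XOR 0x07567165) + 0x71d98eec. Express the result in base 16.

0xdbd49efa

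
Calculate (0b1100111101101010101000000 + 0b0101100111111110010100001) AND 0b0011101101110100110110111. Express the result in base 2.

0b10100101100000110100001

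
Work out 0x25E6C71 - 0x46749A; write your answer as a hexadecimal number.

Subtract column by column in base 16:
  1-A → 7 (borrow)
  7-9-1 → D (borrow)
  C-4-1 → 7
  6-7 → F (borrow)
  E-6-1 → 7
  5-4 → 1
  2-0 → 2

0x217F7D7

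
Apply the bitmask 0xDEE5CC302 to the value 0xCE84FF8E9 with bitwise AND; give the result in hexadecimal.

AND each hex digit independently (no carries):
  C&D=C, E&E=E, 8&E=8, 4&5=4, F&C=C, F&C=C, 8&3=0, E&0=0, 9&2=0

0xCE84CC000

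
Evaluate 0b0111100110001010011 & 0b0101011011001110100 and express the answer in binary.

0b0101000010001010000

AND bit by bit (1 only where both bits are 1):
  0111100110001010011
& 0101011011001110100
= 0101000010001010000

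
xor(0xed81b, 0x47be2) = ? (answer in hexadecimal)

0xaa3f9

XOR each hex digit independently (no carries):
  e^4=a, d^7=a, 8^b=3, 1^e=f, b^2=9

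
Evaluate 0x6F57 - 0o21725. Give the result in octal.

0x6F57 = 0o67527 in octal.
Subtract column by column in base 8:
  7-5 → 2
  2-2 → 0
  5-7 → 6 (borrow)
  7-1-1 → 5
  6-2 → 4

0o45602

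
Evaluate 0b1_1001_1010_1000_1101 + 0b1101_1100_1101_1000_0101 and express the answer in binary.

Add column by column in base 2, right to left:
  1+1 = 0 carry 1
  0+0+1 = 1
  1+1 = 0 carry 1
  1+0+1 = 0 carry 1
  0+0+1 = 1
  0+0 = 0
  0+0 = 0
  1+1 = 0 carry 1
  0+1+1 = 0 carry 1
  1+0+1 = 0 carry 1
  0+1+1 = 0 carry 1
  1+1+1 = 1 carry 1
  1+0+1 = 0 carry 1
  0+0+1 = 1
  0+1 = 1
  1+1 = 0 carry 1
  1+1+1 = 1 carry 1
  0+0+1 = 1
  0+1 = 1
  0+1 = 1

0b11110110100000010010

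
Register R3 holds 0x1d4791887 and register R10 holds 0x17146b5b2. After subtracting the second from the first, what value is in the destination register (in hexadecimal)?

0x633262d5

Subtract column by column in base 16:
  7-2 → 5
  8-b → d (borrow)
  8-5-1 → 2
  1-b → 6 (borrow)
  9-6-1 → 2
  7-4 → 3
  4-1 → 3
  d-7 → 6
  1-1 → 0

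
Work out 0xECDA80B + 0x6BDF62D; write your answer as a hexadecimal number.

Add column by column in base 16, right to left:
  B+D = 8 carry 1
  0+2+1 = 3
  8+6 = E
  A+F = 9 carry 1
  D+D+1 = B carry 1
  C+B+1 = 8 carry 1
  E+6+1 = 5 carry 1
  final carry 1

0x158B9E38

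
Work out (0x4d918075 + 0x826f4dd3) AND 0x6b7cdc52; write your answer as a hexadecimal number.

0x4000cc40

Add column by column in base 16, right to left:
  5+3 = 8
  7+d = 4 carry 1
  0+d+1 = e
  8+4 = c
  1+f = 0 carry 1
  9+6+1 = 0 carry 1
  d+2+1 = 0 carry 1
  4+8+1 = d
Sum = 0xd000ce48; now AND with 0x6b7cdc52:
  d&6=4, 0&b=0, 0&7=0, 0&c=0, c&d=c, e&c=c, 4&5=4, 8&2=0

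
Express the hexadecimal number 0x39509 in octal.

0o712411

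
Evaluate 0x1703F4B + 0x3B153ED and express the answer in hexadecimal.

0x5219338

Add column by column in base 16, right to left:
  B+D = 8 carry 1
  4+E+1 = 3 carry 1
  F+3+1 = 3 carry 1
  3+5+1 = 9
  0+1 = 1
  7+B = 2 carry 1
  1+3+1 = 5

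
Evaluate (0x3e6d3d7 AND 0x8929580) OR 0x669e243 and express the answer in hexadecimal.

0x6ebf3c3

0x3e6d3d7 AND 0x8929580 = 0x0829180.
Then OR with 0x669e243.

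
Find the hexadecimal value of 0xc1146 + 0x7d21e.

Add column by column in base 16, right to left:
  6+e = 4 carry 1
  4+1+1 = 6
  1+2 = 3
  1+d = e
  c+7 = 3 carry 1
  final carry 1

0x13e364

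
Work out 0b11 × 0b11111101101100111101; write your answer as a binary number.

0b1011111001000110110111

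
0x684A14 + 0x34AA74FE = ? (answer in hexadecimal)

0x3512BF12

Add column by column in base 16, right to left:
  4+E = 2 carry 1
  1+F+1 = 1 carry 1
  A+4+1 = F
  4+7 = B
  8+A = 2 carry 1
  6+A+1 = 1 carry 1
  0+4+1 = 5
  0+3 = 3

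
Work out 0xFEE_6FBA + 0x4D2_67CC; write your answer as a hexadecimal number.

0x14C0D786

Add column by column in base 16, right to left:
  A+C = 6 carry 1
  B+C+1 = 8 carry 1
  F+7+1 = 7 carry 1
  6+6+1 = D
  E+2 = 0 carry 1
  E+D+1 = C carry 1
  F+4+1 = 4 carry 1
  final carry 1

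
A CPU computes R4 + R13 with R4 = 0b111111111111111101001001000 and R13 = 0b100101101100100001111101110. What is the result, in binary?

0b1100101101100011111000110110

Add column by column in base 2, right to left:
  0+0 = 0
  0+1 = 1
  0+1 = 1
  1+1 = 0 carry 1
  0+0+1 = 1
  0+1 = 1
  1+1 = 0 carry 1
  0+1+1 = 0 carry 1
  0+1+1 = 0 carry 1
  1+1+1 = 1 carry 1
  0+0+1 = 1
  1+0 = 1
  1+0 = 1
  1+0 = 1
  1+1 = 0 carry 1
  1+0+1 = 0 carry 1
  1+0+1 = 0 carry 1
  1+1+1 = 1 carry 1
  1+1+1 = 1 carry 1
  1+0+1 = 0 carry 1
  1+1+1 = 1 carry 1
  1+1+1 = 1 carry 1
  1+0+1 = 0 carry 1
  1+1+1 = 1 carry 1
  1+0+1 = 0 carry 1
  1+0+1 = 0 carry 1
  1+1+1 = 1 carry 1
  final carry 1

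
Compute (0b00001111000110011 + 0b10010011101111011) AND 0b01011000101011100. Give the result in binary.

0b100001100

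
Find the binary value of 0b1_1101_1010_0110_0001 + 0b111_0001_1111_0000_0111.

0b10001111100101101000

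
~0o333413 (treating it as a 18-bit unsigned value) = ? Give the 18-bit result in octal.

0o444364

Each oct digit d becomes 7−d:
  3→4, 3→4, 3→4, 4→3, 1→6, 3→4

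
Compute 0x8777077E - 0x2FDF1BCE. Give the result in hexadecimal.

0x5797EBB0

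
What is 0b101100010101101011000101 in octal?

0o54255305

Group the bits in threes: 101 100 010 101 101 011 000 101 → 54255305.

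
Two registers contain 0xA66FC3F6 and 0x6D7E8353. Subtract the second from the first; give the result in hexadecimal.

0x38F140A3

Subtract column by column in base 16:
  6-3 → 3
  F-5 → A
  3-3 → 0
  C-8 → 4
  F-E → 1
  6-7 → F (borrow)
  6-D-1 → 8 (borrow)
  A-6-1 → 3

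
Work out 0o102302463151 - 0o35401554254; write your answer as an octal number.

0o44700706675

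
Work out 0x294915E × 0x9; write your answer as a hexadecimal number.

0x17391C4E

Multiply each base-16 digit by 9, carrying:
  E×9 = 126 → write E carry 7
  5×9+7 = 52 → write 4 carry 3
  1×9+3 = 12 → write C
  9×9 = 81 → write 1 carry 5
  4×9+5 = 41 → write 9 carry 2
  9×9+2 = 83 → write 3 carry 5
  2×9+5 = 23 → write 7 carry 1
  remaining carry: 1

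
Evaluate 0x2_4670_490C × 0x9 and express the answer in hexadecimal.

0x1479F2916C

Multiply each base-16 digit by 9, carrying:
  C×9 = 108 → write C carry 6
  0×9+6 = 6 → write 6
  9×9 = 81 → write 1 carry 5
  4×9+5 = 41 → write 9 carry 2
  0×9+2 = 2 → write 2
  7×9 = 63 → write F carry 3
  6×9+3 = 57 → write 9 carry 3
  4×9+3 = 39 → write 7 carry 2
  2×9+2 = 20 → write 4 carry 1
  remaining carry: 1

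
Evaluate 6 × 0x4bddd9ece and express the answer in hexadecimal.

Multiply each base-16 digit by 6, carrying:
  e×6 = 84 → write 4 carry 5
  c×6+5 = 77 → write d carry 4
  e×6+4 = 88 → write 8 carry 5
  9×6+5 = 59 → write b carry 3
  d×6+3 = 81 → write 1 carry 5
  d×6+5 = 83 → write 3 carry 5
  d×6+5 = 83 → write 3 carry 5
  b×6+5 = 71 → write 7 carry 4
  4×6+4 = 28 → write c carry 1
  remaining carry: 1

0x1c7331b8d4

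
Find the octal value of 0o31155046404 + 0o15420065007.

0o46575133413

Add column by column in base 8, right to left:
  4+7 = 3 carry 1
  0+0+1 = 1
  4+0 = 4
  6+5 = 3 carry 1
  4+6+1 = 3 carry 1
  0+0+1 = 1
  5+0 = 5
  5+2 = 7
  1+4 = 5
  1+5 = 6
  3+1 = 4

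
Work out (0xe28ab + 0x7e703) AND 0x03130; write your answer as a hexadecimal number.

0x120

Add column by column in base 16, right to left:
  b+3 = e
  a+0 = a
  8+7 = f
  2+e = 0 carry 1
  e+7+1 = 6 carry 1
  final carry 1
Sum = 0x160fae; now AND with 0x03130:
  1&0=0, 6&0=0, 0&3=0, f&1=1, a&3=2, e&0=0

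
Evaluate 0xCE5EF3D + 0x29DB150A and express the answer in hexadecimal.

0x36C10447

Add column by column in base 16, right to left:
  D+A = 7 carry 1
  3+0+1 = 4
  F+5 = 4 carry 1
  E+1+1 = 0 carry 1
  5+B+1 = 1 carry 1
  E+D+1 = C carry 1
  C+9+1 = 6 carry 1
  0+2+1 = 3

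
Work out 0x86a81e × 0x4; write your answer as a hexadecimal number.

0x21aa078

Multiply each base-16 digit by 4, carrying:
  e×4 = 56 → write 8 carry 3
  1×4+3 = 7 → write 7
  8×4 = 32 → write 0 carry 2
  a×4+2 = 42 → write a carry 2
  6×4+2 = 26 → write a carry 1
  8×4+1 = 33 → write 1 carry 2
  remaining carry: 2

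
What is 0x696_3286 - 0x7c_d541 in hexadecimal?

0x6195d45

Subtract column by column in base 16:
  6-1 → 5
  8-4 → 4
  2-5 → d (borrow)
  3-d-1 → 5 (borrow)
  6-c-1 → 9 (borrow)
  9-7-1 → 1
  6-0 → 6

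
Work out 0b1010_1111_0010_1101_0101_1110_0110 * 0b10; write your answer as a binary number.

0b10101111001011010101111001100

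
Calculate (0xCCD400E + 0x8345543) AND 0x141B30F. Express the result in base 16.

0x1019101

Add column by column in base 16, right to left:
  E+3 = 1 carry 1
  0+4+1 = 5
  0+5 = 5
  4+5 = 9
  D+4 = 1 carry 1
  C+3+1 = 0 carry 1
  C+8+1 = 5 carry 1
  final carry 1
Sum = 0x15019551; now AND with 0x141B30F:
  1&0=0, 5&1=1, 0&4=0, 1&1=1, 9&B=9, 5&3=1, 5&0=0, 1&F=1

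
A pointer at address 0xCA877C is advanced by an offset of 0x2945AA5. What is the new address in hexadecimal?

Add column by column in base 16, right to left:
  C+5 = 1 carry 1
  7+A+1 = 2 carry 1
  7+A+1 = 2 carry 1
  8+5+1 = E
  A+4 = E
  C+9 = 5 carry 1
  0+2+1 = 3

0x35EE221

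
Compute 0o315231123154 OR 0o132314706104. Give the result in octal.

OR each oct digit independently (no carries):
  3|1=3, 1|3=3, 5|2=7, 2|3=3, 3|1=3, 1|4=5, 1|7=7, 2|0=2, 3|6=7, 1|1=1, 5|0=5, 4|4=4

0o337335727154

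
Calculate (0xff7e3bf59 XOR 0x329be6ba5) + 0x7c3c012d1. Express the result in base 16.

First 0xff7e3bf59 XOR 0x329be6ba5 = 0xcde5dd4fc.
Add column by column in base 16, right to left:
  c+1 = d
  f+d = c carry 1
  4+2+1 = 7
  d+1 = e
  d+0 = d
  5+c = 1 carry 1
  e+3+1 = 2 carry 1
  d+c+1 = a carry 1
  c+7+1 = 4 carry 1
  final carry 1

0x14a21de7cd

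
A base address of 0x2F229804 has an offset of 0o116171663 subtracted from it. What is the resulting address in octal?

0o5572322121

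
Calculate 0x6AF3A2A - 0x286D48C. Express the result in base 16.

Subtract column by column in base 16:
  A-C → E (borrow)
  2-8-1 → 9 (borrow)
  A-4-1 → 5
  3-D → 6 (borrow)
  F-6-1 → 8
  A-8 → 2
  6-2 → 4

0x428659E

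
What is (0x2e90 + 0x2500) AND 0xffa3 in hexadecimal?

0x5380

Add column by column in base 16, right to left:
  0+0 = 0
  9+0 = 9
  e+5 = 3 carry 1
  2+2+1 = 5
Sum = 0x5390; now AND with 0xffa3:
  5&f=5, 3&f=3, 9&a=8, 0&3=0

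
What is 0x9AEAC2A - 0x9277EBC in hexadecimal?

0x872D6E

Subtract column by column in base 16:
  A-C → E (borrow)
  2-B-1 → 6 (borrow)
  C-E-1 → D (borrow)
  A-7-1 → 2
  E-7 → 7
  A-2 → 8
  9-9 → 0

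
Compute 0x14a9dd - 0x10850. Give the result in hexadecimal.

0x13a18d

Subtract column by column in base 16:
  d-0 → d
  d-5 → 8
  9-8 → 1
  a-0 → a
  4-1 → 3
  1-0 → 1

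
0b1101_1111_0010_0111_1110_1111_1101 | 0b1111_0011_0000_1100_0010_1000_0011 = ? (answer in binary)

OR bit by bit (1 where either bit is 1):
  1101111100100111111011111101
| 1111001100001100001010000011
= 1111111100101111111011111111

0b1111111100101111111011111111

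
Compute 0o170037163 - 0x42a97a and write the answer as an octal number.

0x42a97a = 0o20524572 in octal.
Subtract column by column in base 8:
  3-2 → 1
  6-7 → 7 (borrow)
  1-5-1 → 3 (borrow)
  7-4-1 → 2
  3-2 → 1
  0-5 → 3 (borrow)
  0-0-1 → 7 (borrow)
  7-2-1 → 4
  1-0 → 1

0o147312371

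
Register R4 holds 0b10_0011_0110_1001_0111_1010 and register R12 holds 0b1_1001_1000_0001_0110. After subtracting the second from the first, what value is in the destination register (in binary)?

Subtract column by column in base 2:
  0-0 → 0
  1-1 → 0
  0-1 → 1 (borrow)
  1-0-1 → 0
  1-1 → 0
  1-0 → 1
  1-0 → 1
  0-0 → 0
  1-0 → 1
  0-0 → 0
  0-0 → 0
  1-1 → 0
  0-1 → 1 (borrow)
  1-0-1 → 0
  1-0 → 1
  0-1 → 1 (borrow)
  1-1-1 → 1 (borrow)
  1-0-1 → 0
  0-0 → 0
  0-0 → 0
  0-0 → 0
  1-0 → 1

0b1000011101000101100100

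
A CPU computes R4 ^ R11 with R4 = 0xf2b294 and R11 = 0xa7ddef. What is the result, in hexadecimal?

0x556f7b

XOR each hex digit independently (no carries):
  f^a=5, 2^7=5, b^d=6, 2^d=f, 9^e=7, 4^f=b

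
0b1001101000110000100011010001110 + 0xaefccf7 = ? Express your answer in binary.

0xaefccf7 = 0b1010111011111100110011110111 in binary.
Add column by column in base 2, right to left:
  0+1 = 1
  1+1 = 0 carry 1
  1+1+1 = 1 carry 1
  1+0+1 = 0 carry 1
  0+1+1 = 0 carry 1
  0+1+1 = 0 carry 1
  0+1+1 = 0 carry 1
  1+1+1 = 1 carry 1
  0+0+1 = 1
  1+0 = 1
  1+1 = 0 carry 1
  0+1+1 = 0 carry 1
  0+0+1 = 1
  0+0 = 0
  1+1 = 0 carry 1
  0+1+1 = 0 carry 1
  0+1+1 = 0 carry 1
  0+1+1 = 0 carry 1
  0+1+1 = 0 carry 1
  1+1+1 = 1 carry 1
  1+0+1 = 0 carry 1
  0+1+1 = 0 carry 1
  0+1+1 = 0 carry 1
  0+1+1 = 0 carry 1
  1+0+1 = 0 carry 1
  0+1+1 = 0 carry 1
  1+0+1 = 0 carry 1
  1+1+1 = 1 carry 1
  0+0+1 = 1
  0+0 = 0
  1+0 = 1

0b1011000000010000001001110000101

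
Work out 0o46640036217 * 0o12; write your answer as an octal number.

0o604100456626

Multiply each base-8 digit by 10, carrying:
  7×10 = 70 → write 6 carry 8
  1×10+8 = 18 → write 2 carry 2
  2×10+2 = 22 → write 6 carry 2
  6×10+2 = 62 → write 6 carry 7
  3×10+7 = 37 → write 5 carry 4
  0×10+4 = 4 → write 4
  0×10 = 0 → write 0
  4×10 = 40 → write 0 carry 5
  6×10+5 = 65 → write 1 carry 8
  6×10+8 = 68 → write 4 carry 8
  4×10+8 = 48 → write 0 carry 6
  remaining carry: 6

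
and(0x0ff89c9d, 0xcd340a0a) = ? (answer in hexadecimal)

AND each hex digit independently (no carries):
  0&c=0, f&d=d, f&3=3, 8&4=0, 9&0=0, c&a=8, 9&0=0, d&a=8

0x0d300808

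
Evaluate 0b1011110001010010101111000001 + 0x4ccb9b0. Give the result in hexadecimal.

0x1091e571

0b1011110001010010101111000001 = 0xbc52bc1 in hexadecimal.
Add column by column in base 16, right to left:
  1+0 = 1
  c+b = 7 carry 1
  b+9+1 = 5 carry 1
  2+b+1 = e
  5+c = 1 carry 1
  c+c+1 = 9 carry 1
  b+4+1 = 0 carry 1
  final carry 1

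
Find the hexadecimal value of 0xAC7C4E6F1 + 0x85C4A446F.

0x13240F2B60

Add column by column in base 16, right to left:
  1+F = 0 carry 1
  F+6+1 = 6 carry 1
  6+4+1 = B
  E+4 = 2 carry 1
  4+A+1 = F
  C+4 = 0 carry 1
  7+C+1 = 4 carry 1
  C+5+1 = 2 carry 1
  A+8+1 = 3 carry 1
  final carry 1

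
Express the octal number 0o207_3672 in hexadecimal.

Each octal digit is 3 bits: 2=010 0=000 7=111 3=011 6=110 7=111 2=010.
Group the bits into nibbles: 1000 0111 0111 1011 1010 → 877BA.

0x877BA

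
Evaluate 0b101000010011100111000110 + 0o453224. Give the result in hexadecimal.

0b101000010011100111000110 = 0xa139c6 in hexadecimal.
0o453224 = 0x25694 in hexadecimal.
Add column by column in base 16, right to left:
  6+4 = a
  c+9 = 5 carry 1
  9+6+1 = 0 carry 1
  3+5+1 = 9
  1+2 = 3
  a+0 = a

0xa3905a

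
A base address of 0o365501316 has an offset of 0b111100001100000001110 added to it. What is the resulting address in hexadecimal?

0x3f49adc

0o365501316 = 0x3d682ce in hexadecimal.
0b111100001100000001110 = 0x1e180e in hexadecimal.
Add column by column in base 16, right to left:
  e+e = c carry 1
  c+0+1 = d
  2+8 = a
  8+1 = 9
  6+e = 4 carry 1
  d+1+1 = f
  3+0 = 3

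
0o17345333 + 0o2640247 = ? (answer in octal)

0o22205602

Add column by column in base 8, right to left:
  3+7 = 2 carry 1
  3+4+1 = 0 carry 1
  3+2+1 = 6
  5+0 = 5
  4+4 = 0 carry 1
  3+6+1 = 2 carry 1
  7+2+1 = 2 carry 1
  1+0+1 = 2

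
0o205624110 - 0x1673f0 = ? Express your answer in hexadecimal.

0o205624110 = 0x2172848 in hexadecimal.
Subtract column by column in base 16:
  8-0 → 8
  4-f → 5 (borrow)
  8-3-1 → 4
  2-7 → b (borrow)
  7-6-1 → 0
  1-1 → 0
  2-0 → 2

0x200b458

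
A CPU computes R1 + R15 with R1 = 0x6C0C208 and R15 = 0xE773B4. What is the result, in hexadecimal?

0x7A835BC

Add column by column in base 16, right to left:
  8+4 = C
  0+B = B
  2+3 = 5
  C+7 = 3 carry 1
  0+7+1 = 8
  C+E = A carry 1
  6+0+1 = 7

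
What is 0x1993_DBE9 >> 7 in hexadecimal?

0x3327B7

7 bits is not a whole number of base-16 digits; in binary: 11001100100111101101111101001 >> 7 = 1100110010011110110111.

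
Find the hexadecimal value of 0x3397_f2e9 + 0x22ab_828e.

Add column by column in base 16, right to left:
  9+e = 7 carry 1
  e+8+1 = 7 carry 1
  2+2+1 = 5
  f+8 = 7 carry 1
  7+b+1 = 3 carry 1
  9+a+1 = 4 carry 1
  3+2+1 = 6
  3+2 = 5

0x56437577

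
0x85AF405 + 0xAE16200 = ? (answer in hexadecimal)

0x133C5605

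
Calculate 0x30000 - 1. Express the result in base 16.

0x2FFFF

The trailing 4 digits are 0, so subtracting 1 borrows through: they become F and the next digit up decrements.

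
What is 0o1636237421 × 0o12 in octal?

0o22057073252

Multiply each base-8 digit by 10, carrying:
  1×10 = 10 → write 2 carry 1
  2×10+1 = 21 → write 5 carry 2
  4×10+2 = 42 → write 2 carry 5
  7×10+5 = 75 → write 3 carry 9
  3×10+9 = 39 → write 7 carry 4
  2×10+4 = 24 → write 0 carry 3
  6×10+3 = 63 → write 7 carry 7
  3×10+7 = 37 → write 5 carry 4
  6×10+4 = 64 → write 0 carry 8
  1×10+8 = 18 → write 2 carry 2
  remaining carry: 2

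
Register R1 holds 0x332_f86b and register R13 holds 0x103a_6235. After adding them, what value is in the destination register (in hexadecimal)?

Add column by column in base 16, right to left:
  b+5 = 0 carry 1
  6+3+1 = a
  8+2 = a
  f+6 = 5 carry 1
  2+a+1 = d
  3+3 = 6
  3+0 = 3
  0+1 = 1

0x136d5aa0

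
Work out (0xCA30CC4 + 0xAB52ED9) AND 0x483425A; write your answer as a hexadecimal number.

Add column by column in base 16, right to left:
  4+9 = D
  C+D = 9 carry 1
  C+E+1 = B carry 1
  0+2+1 = 3
  3+5 = 8
  A+B = 5 carry 1
  C+A+1 = 7 carry 1
  final carry 1
Sum = 0x17583B9D; now AND with 0x483425A:
  1&0=0, 7&4=4, 5&8=0, 8&3=0, 3&4=0, B&2=2, 9&5=1, D&A=8

0x4000218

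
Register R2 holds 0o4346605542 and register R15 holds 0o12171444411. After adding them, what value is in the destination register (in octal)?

0o16540252153

Add column by column in base 8, right to left:
  2+1 = 3
  4+1 = 5
  5+4 = 1 carry 1
  5+4+1 = 2 carry 1
  0+4+1 = 5
  6+4 = 2 carry 1
  6+1+1 = 0 carry 1
  4+7+1 = 4 carry 1
  3+1+1 = 5
  4+2 = 6
  0+1 = 1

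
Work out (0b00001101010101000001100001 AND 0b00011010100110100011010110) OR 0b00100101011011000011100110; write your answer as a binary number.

0b101101011111000011100110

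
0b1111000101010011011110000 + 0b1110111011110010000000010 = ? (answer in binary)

0b11110000001000101011110010

Add column by column in base 2, right to left:
  0+0 = 0
  0+1 = 1
  0+0 = 0
  0+0 = 0
  1+0 = 1
  1+0 = 1
  1+0 = 1
  1+0 = 1
  0+0 = 0
  1+0 = 1
  1+1 = 0 carry 1
  0+0+1 = 1
  0+0 = 0
  1+1 = 0 carry 1
  0+1+1 = 0 carry 1
  1+1+1 = 1 carry 1
  0+1+1 = 0 carry 1
  1+0+1 = 0 carry 1
  0+1+1 = 0 carry 1
  0+1+1 = 0 carry 1
  0+1+1 = 0 carry 1
  1+0+1 = 0 carry 1
  1+1+1 = 1 carry 1
  1+1+1 = 1 carry 1
  1+1+1 = 1 carry 1
  final carry 1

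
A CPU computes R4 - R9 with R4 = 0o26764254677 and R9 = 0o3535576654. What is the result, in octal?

0o23226456023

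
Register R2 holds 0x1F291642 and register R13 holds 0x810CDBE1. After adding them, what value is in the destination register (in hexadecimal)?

0xA035F223

Add column by column in base 16, right to left:
  2+1 = 3
  4+E = 2 carry 1
  6+B+1 = 2 carry 1
  1+D+1 = F
  9+C = 5 carry 1
  2+0+1 = 3
  F+1 = 0 carry 1
  1+8+1 = A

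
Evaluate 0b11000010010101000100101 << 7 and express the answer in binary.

Left shift by 7: append 7 zero bits.

0b110000100101010001001010000000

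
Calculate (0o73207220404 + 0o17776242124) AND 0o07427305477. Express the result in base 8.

0o3005000430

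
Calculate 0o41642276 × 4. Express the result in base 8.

Multiply each base-8 digit by 4, carrying:
  6×4 = 24 → write 0 carry 3
  7×4+3 = 31 → write 7 carry 3
  2×4+3 = 11 → write 3 carry 1
  2×4+1 = 9 → write 1 carry 1
  4×4+1 = 17 → write 1 carry 2
  6×4+2 = 26 → write 2 carry 3
  1×4+3 = 7 → write 7
  4×4 = 16 → write 0 carry 2
  remaining carry: 2

0o207211370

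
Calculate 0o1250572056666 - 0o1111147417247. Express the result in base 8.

Subtract column by column in base 8:
  6-7 → 7 (borrow)
  6-4-1 → 1
  6-2 → 4
  6-7 → 7 (borrow)
  5-1-1 → 3
  0-4 → 4 (borrow)
  2-7-1 → 2 (borrow)
  7-4-1 → 2
  5-1 → 4
  0-1 → 7 (borrow)
  5-1-1 → 3
  2-1 → 1
  1-1 → 0

0o137422437417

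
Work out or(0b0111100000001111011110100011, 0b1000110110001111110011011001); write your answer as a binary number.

0b1111110110001111111111111011

OR bit by bit (1 where either bit is 1):
  0111100000001111011110100011
| 1000110110001111110011011001
= 1111110110001111111111111011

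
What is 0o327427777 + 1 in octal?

0o327430000

The trailing 4 digits are 7 (max in base 8), so adding 1 cascades: they roll to 0 and the next digit up increments.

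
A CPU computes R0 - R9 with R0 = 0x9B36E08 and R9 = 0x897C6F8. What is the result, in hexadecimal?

0x11BA710

Subtract column by column in base 16:
  8-8 → 0
  0-F → 1 (borrow)
  E-6-1 → 7
  6-C → A (borrow)
  3-7-1 → B (borrow)
  B-9-1 → 1
  9-8 → 1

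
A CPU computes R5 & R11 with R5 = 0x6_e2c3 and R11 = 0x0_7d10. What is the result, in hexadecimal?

AND each hex digit independently (no carries):
  6&0=0, e&7=6, 2&d=0, c&1=0, 3&0=0

0x06000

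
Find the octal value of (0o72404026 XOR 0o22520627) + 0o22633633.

0o72760434

First 0o72404026 XOR 0o22520627 = 0o50124601.
Add column by column in base 8, right to left:
  1+3 = 4
  0+3 = 3
  6+6 = 4 carry 1
  4+3+1 = 0 carry 1
  2+3+1 = 6
  1+6 = 7
  0+2 = 2
  5+2 = 7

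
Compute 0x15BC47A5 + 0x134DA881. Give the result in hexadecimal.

Add column by column in base 16, right to left:
  5+1 = 6
  A+8 = 2 carry 1
  7+8+1 = 0 carry 1
  4+A+1 = F
  C+D = 9 carry 1
  B+4+1 = 0 carry 1
  5+3+1 = 9
  1+1 = 2

0x2909F026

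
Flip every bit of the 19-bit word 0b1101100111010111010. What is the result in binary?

0b0010011000101000101

Invert each bit: 1101100111010111010 → 0010011000101000101.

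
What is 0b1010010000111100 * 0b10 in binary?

0b10100100001111000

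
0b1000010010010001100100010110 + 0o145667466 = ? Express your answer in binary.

0b1001111000001000100001001100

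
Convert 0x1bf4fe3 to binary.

0b1101111110100111111100011

Expand each hex digit to 4 bits: 1=0001 b=1011 f=1111 4=0100 f=1111 e=1110 3=0011.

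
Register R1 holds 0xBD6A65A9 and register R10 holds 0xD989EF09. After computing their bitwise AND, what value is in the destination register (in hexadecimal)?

AND each hex digit independently (no carries):
  B&D=9, D&9=9, 6&8=0, A&9=8, 6&E=6, 5&F=5, A&0=0, 9&9=9

0x99086509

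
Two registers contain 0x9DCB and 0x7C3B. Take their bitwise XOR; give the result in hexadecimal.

XOR each hex digit independently (no carries):
  9^7=E, D^C=1, C^3=F, B^B=0

0xE1F0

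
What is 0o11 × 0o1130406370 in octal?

Multiply each base-8 digit by 9, carrying:
  0×9 = 0 → write 0
  7×9 = 63 → write 7 carry 7
  3×9+7 = 34 → write 2 carry 4
  6×9+4 = 58 → write 2 carry 7
  0×9+7 = 7 → write 7
  4×9 = 36 → write 4 carry 4
  0×9+4 = 4 → write 4
  3×9 = 27 → write 3 carry 3
  1×9+3 = 12 → write 4 carry 1
  1×9+1 = 10 → write 2 carry 1
  remaining carry: 1

0o12434472270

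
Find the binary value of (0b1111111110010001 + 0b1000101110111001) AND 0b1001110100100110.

0b1000100100000010

Add column by column in base 2, right to left:
  1+1 = 0 carry 1
  0+0+1 = 1
  0+0 = 0
  0+1 = 1
  1+1 = 0 carry 1
  0+1+1 = 0 carry 1
  0+0+1 = 1
  1+1 = 0 carry 1
  1+1+1 = 1 carry 1
  1+1+1 = 1 carry 1
  1+0+1 = 0 carry 1
  1+1+1 = 1 carry 1
  1+0+1 = 0 carry 1
  1+0+1 = 0 carry 1
  1+0+1 = 0 carry 1
  1+1+1 = 1 carry 1
  final carry 1
Sum = 0b11000101101001010; now AND with 0b1001110100100110:
  11000101101001010
& 01001110100100110
= 01000100100000010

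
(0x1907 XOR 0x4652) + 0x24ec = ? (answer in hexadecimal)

First 0x1907 XOR 0x4652 = 0x5f55.
Add column by column in base 16, right to left:
  5+c = 1 carry 1
  5+e+1 = 4 carry 1
  f+4+1 = 4 carry 1
  5+2+1 = 8

0x8441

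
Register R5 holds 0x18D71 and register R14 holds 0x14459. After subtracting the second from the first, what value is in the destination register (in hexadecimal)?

0x4918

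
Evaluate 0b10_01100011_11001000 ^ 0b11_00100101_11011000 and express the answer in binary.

XOR bit by bit (1 where the bits differ):
  100110001111001000
^ 110010010111011000
= 010100011000010000

0b010100011000010000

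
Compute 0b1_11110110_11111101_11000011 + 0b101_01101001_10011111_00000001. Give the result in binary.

0b111011000001001110011000100

Add column by column in base 2, right to left:
  1+1 = 0 carry 1
  1+0+1 = 0 carry 1
  0+0+1 = 1
  0+0 = 0
  0+0 = 0
  0+0 = 0
  1+0 = 1
  1+0 = 1
  1+1 = 0 carry 1
  0+1+1 = 0 carry 1
  1+1+1 = 1 carry 1
  1+1+1 = 1 carry 1
  1+1+1 = 1 carry 1
  1+0+1 = 0 carry 1
  1+0+1 = 0 carry 1
  1+1+1 = 1 carry 1
  0+1+1 = 0 carry 1
  1+0+1 = 0 carry 1
  1+0+1 = 0 carry 1
  0+1+1 = 0 carry 1
  1+0+1 = 0 carry 1
  1+1+1 = 1 carry 1
  1+1+1 = 1 carry 1
  1+0+1 = 0 carry 1
  1+1+1 = 1 carry 1
  0+0+1 = 1
  0+1 = 1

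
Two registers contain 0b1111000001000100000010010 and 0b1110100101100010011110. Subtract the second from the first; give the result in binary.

0b1101001100010111101110100

Subtract column by column in base 2:
  0-0 → 0
  1-1 → 0
  0-1 → 1 (borrow)
  0-1-1 → 0 (borrow)
  1-1-1 → 1 (borrow)
  0-0-1 → 1 (borrow)
  0-0-1 → 1 (borrow)
  0-1-1 → 0 (borrow)
  0-0-1 → 1 (borrow)
  0-0-1 → 1 (borrow)
  0-0-1 → 1 (borrow)
  1-1-1 → 1 (borrow)
  0-1-1 → 0 (borrow)
  0-0-1 → 1 (borrow)
  0-1-1 → 0 (borrow)
  1-0-1 → 0
  0-0 → 0
  0-1 → 1 (borrow)
  0-0-1 → 1 (borrow)
  0-1-1 → 0 (borrow)
  0-1-1 → 0 (borrow)
  1-1-1 → 1 (borrow)
  1-0-1 → 0
  1-0 → 1
  1-0 → 1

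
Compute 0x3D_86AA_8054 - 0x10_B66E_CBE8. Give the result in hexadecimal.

Subtract column by column in base 16:
  4-8 → C (borrow)
  5-E-1 → 6 (borrow)
  0-B-1 → 4 (borrow)
  8-C-1 → B (borrow)
  A-E-1 → B (borrow)
  A-6-1 → 3
  6-6 → 0
  8-B → D (borrow)
  D-0-1 → C
  3-1 → 2

0x2CD03BB46C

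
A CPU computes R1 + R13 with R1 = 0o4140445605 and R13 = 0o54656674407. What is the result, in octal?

Add column by column in base 8, right to left:
  5+7 = 4 carry 1
  0+0+1 = 1
  6+4 = 2 carry 1
  5+4+1 = 2 carry 1
  4+7+1 = 4 carry 1
  4+6+1 = 3 carry 1
  0+6+1 = 7
  4+5 = 1 carry 1
  1+6+1 = 0 carry 1
  4+4+1 = 1 carry 1
  0+5+1 = 6

0o61017342214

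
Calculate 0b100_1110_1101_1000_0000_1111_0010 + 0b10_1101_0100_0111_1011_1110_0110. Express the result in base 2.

0b111110000011111110011011000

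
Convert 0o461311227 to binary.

0b100110001011001001010010111

Each octal digit is 3 bits: 4=100 6=110 1=001 3=011 1=001 1=001 2=010 2=010 7=111.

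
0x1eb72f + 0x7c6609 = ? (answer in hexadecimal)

0x9b1d38

Add column by column in base 16, right to left:
  f+9 = 8 carry 1
  2+0+1 = 3
  7+6 = d
  b+6 = 1 carry 1
  e+c+1 = b carry 1
  1+7+1 = 9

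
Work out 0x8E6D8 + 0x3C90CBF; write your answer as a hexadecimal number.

0x3D1F397

Add column by column in base 16, right to left:
  8+F = 7 carry 1
  D+B+1 = 9 carry 1
  6+C+1 = 3 carry 1
  E+0+1 = F
  8+9 = 1 carry 1
  0+C+1 = D
  0+3 = 3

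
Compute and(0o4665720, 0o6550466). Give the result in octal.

0o4440420

AND each oct digit independently (no carries):
  4&6=4, 6&5=4, 6&5=4, 5&0=0, 7&4=4, 2&6=2, 0&6=0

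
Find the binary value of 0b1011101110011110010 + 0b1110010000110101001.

0b11001111111010011011

Add column by column in base 2, right to left:
  0+1 = 1
  1+0 = 1
  0+0 = 0
  0+1 = 1
  1+0 = 1
  1+1 = 0 carry 1
  1+0+1 = 0 carry 1
  1+1+1 = 1 carry 1
  0+1+1 = 0 carry 1
  0+0+1 = 1
  1+0 = 1
  1+0 = 1
  1+0 = 1
  0+1 = 1
  1+0 = 1
  1+0 = 1
  1+1 = 0 carry 1
  0+1+1 = 0 carry 1
  1+1+1 = 1 carry 1
  final carry 1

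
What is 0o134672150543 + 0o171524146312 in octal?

0o326416317055

Add column by column in base 8, right to left:
  3+2 = 5
  4+1 = 5
  5+3 = 0 carry 1
  0+6+1 = 7
  5+4 = 1 carry 1
  1+1+1 = 3
  2+4 = 6
  7+2 = 1 carry 1
  6+5+1 = 4 carry 1
  4+1+1 = 6
  3+7 = 2 carry 1
  1+1+1 = 3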